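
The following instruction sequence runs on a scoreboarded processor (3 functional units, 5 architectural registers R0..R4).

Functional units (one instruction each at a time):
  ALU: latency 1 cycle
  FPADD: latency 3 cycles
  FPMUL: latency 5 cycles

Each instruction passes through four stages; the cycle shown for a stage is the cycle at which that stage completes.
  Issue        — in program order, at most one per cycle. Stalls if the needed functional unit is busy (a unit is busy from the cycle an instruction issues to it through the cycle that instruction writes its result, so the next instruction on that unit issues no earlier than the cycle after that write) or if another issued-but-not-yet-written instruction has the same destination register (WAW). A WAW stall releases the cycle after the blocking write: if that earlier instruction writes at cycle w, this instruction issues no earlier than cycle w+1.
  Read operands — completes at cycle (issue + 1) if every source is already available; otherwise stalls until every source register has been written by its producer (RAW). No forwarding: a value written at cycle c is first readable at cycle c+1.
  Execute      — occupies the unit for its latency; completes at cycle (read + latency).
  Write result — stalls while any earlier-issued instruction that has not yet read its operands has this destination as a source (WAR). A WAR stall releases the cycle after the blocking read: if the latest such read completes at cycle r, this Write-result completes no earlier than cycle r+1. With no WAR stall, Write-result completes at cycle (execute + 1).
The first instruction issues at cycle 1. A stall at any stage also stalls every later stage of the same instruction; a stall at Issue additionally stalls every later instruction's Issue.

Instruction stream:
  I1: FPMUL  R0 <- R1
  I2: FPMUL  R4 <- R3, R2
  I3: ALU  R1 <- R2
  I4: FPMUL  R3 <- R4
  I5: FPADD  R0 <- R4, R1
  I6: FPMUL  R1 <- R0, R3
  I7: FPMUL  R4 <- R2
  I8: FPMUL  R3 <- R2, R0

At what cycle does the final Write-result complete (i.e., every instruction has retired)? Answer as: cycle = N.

I1 -> (1, 2, 7, 8)
I2 -> (9, 10, 15, 16)  // struct: FPMUL busy until I1 writes@8
I3 -> (10, 11, 12, 13)
I4 -> (17, 18, 23, 24)  // struct: FPMUL busy until I2 writes@16
I5 -> (18, 19, 22, 23)
I6 -> (25, 26, 31, 32)  // struct: FPMUL busy until I4 writes@24
I7 -> (33, 34, 39, 40)  // struct: FPMUL busy until I6 writes@32
I8 -> (41, 42, 47, 48)  // struct: FPMUL busy until I7 writes@40

cycle = 48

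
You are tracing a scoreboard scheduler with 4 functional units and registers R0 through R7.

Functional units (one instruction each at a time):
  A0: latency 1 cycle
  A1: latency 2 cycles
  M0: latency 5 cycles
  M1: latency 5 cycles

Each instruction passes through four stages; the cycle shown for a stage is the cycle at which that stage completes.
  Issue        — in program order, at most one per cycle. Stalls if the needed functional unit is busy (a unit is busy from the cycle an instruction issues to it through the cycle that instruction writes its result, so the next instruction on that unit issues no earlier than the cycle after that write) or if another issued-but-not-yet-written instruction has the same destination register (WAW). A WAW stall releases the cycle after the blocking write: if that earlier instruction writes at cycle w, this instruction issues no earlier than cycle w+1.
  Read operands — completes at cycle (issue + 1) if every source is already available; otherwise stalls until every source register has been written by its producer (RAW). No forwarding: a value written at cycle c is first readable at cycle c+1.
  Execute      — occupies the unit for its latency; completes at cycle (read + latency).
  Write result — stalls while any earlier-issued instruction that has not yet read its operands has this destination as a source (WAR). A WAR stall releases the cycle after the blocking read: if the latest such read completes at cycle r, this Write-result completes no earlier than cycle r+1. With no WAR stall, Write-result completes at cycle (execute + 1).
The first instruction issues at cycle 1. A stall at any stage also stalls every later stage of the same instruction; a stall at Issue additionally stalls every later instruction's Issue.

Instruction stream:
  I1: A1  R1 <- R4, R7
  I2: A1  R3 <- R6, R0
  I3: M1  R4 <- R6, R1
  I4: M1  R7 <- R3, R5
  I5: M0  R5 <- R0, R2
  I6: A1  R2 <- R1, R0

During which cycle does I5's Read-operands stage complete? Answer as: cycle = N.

cycle = 17

c1: issue I1 (A1)
c2: I1 read-ops
c4: I1 finished on A1
c5: I1→R1
c6: issue I2 (A1)
c7: I2 read-ops; issue I3 (M1)
c8: I3 read-ops
c9: I2 finished on A1
c10: I2→R3
c13: I3 finished on M1
c14: I3→R4
c15: issue I4 (M1)
c16: I4 read-ops; issue I5 (M0)
c17: I5 read-ops; issue I6 (A1)
c18: I6 read-ops
c20: I6 finished on A1
c21: I4 finished on M1; I6→R2
c22: I4→R7; I5 finished on M0
c23: I5→R5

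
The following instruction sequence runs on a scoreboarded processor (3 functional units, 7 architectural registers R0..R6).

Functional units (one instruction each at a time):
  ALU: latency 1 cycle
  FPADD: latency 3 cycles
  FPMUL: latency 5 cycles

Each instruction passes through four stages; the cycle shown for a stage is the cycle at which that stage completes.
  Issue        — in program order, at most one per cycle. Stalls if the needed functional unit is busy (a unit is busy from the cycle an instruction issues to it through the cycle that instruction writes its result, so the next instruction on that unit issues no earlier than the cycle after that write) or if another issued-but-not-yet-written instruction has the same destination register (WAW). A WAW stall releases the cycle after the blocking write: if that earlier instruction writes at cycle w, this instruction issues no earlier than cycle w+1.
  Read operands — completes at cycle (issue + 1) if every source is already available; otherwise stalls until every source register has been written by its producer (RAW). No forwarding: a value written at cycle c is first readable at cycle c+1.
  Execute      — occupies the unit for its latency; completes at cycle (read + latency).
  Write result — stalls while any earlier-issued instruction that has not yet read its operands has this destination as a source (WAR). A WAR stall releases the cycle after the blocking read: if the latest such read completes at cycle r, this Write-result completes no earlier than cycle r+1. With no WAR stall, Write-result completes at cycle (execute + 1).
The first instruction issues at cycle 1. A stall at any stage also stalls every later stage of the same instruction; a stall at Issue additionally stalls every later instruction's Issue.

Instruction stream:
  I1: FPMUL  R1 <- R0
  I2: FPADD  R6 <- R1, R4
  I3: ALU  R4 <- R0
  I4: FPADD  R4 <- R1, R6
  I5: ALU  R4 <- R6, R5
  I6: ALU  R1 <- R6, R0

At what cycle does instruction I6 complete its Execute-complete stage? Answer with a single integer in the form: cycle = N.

cycle = 26

c1: I1→FPMUL
c2: I1 RO; I2→FPADD
c3: I3→ALU
c4: I3 RO
c5: I3 EX
c7: I1 EX
c8: I1 WR R1
c9: I2 RO
c10: I3 WR R4
c12: I2 EX
c13: I2 WR R6
c14: I4→FPADD
c15: I4 RO
c18: I4 EX
c19: I4 WR R4
c20: I5→ALU
c21: I5 RO
c22: I5 EX
c23: I5 WR R4
c24: I6→ALU
c25: I6 RO
c26: I6 EX
c27: I6 WR R1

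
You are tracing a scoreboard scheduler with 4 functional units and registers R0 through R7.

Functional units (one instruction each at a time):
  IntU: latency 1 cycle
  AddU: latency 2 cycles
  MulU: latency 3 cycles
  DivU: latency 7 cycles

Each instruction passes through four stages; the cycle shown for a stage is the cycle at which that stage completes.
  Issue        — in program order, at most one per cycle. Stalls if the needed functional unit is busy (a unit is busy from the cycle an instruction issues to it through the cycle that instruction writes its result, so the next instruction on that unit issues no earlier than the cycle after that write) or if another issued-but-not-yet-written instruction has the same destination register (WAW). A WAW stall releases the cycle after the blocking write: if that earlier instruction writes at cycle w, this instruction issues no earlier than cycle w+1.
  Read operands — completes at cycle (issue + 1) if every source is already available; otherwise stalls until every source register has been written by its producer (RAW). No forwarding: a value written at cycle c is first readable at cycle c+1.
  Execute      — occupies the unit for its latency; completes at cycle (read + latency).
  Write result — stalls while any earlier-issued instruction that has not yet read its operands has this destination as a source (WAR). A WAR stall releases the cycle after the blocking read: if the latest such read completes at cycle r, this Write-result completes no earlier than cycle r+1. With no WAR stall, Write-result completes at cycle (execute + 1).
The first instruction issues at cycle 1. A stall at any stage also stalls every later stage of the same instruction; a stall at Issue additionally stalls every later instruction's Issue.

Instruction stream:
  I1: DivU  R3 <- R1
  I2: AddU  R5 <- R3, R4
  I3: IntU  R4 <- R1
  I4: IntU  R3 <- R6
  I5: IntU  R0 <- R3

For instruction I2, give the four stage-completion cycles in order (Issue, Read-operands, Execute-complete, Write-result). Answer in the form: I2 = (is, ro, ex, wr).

t=1  I1 dispatched to DivU
t=2  I1 operands ready; I2 dispatched to AddU
t=3  I3 dispatched to IntU
t=4  I3 operands ready
t=5  I3 complete
t=9  I1 complete
t=10  R3←I1
t=11  I2 operands ready
t=12  R4←I3
t=13  I2 complete; I4 dispatched to IntU
t=14  R5←I2; I4 operands ready
t=15  I4 complete
t=16  R3←I4
t=17  I5 dispatched to IntU
t=18  I5 operands ready
t=19  I5 complete
t=20  R0←I5

I2 = (2, 11, 13, 14)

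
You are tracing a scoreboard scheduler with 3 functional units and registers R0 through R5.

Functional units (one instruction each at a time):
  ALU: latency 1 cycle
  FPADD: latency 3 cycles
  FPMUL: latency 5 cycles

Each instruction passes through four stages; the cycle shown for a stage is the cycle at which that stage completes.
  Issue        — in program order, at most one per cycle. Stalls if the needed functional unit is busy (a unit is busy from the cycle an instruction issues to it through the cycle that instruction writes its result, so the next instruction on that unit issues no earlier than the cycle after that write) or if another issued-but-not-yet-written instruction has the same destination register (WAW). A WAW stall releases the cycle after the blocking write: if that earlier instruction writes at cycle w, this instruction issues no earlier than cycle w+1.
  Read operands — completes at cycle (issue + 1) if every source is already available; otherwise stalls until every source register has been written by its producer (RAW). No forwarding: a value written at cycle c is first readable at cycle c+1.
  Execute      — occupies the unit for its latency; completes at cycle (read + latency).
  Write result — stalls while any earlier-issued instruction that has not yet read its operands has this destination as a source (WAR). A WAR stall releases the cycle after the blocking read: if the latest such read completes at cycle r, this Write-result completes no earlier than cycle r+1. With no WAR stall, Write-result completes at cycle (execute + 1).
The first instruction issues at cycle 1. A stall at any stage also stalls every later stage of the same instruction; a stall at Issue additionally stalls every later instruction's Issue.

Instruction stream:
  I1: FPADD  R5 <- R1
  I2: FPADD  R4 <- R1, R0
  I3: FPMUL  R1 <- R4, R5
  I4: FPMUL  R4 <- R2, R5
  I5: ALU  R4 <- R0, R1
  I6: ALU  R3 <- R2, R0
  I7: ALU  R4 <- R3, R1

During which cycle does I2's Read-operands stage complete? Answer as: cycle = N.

cycle = 8

1) issue 1, read 2, done 5, write 6
2) issue 7, read 8, done 11, write 12  <struct: FPADD busy until I1 writes@6>
3) issue 8, read 13, done 18, write 19  <RAW R4: wait I2 write@12>
4) issue 20, read 21, done 26, write 27  <struct: FPMUL busy until I3 writes@19>
5) issue 28, read 29, done 30, write 31  <WAW R4: wait I4 write@27>
6) issue 32, read 33, done 34, write 35  <struct: ALU busy until I5 writes@31>
7) issue 36, read 37, done 38, write 39  <struct: ALU busy until I6 writes@35>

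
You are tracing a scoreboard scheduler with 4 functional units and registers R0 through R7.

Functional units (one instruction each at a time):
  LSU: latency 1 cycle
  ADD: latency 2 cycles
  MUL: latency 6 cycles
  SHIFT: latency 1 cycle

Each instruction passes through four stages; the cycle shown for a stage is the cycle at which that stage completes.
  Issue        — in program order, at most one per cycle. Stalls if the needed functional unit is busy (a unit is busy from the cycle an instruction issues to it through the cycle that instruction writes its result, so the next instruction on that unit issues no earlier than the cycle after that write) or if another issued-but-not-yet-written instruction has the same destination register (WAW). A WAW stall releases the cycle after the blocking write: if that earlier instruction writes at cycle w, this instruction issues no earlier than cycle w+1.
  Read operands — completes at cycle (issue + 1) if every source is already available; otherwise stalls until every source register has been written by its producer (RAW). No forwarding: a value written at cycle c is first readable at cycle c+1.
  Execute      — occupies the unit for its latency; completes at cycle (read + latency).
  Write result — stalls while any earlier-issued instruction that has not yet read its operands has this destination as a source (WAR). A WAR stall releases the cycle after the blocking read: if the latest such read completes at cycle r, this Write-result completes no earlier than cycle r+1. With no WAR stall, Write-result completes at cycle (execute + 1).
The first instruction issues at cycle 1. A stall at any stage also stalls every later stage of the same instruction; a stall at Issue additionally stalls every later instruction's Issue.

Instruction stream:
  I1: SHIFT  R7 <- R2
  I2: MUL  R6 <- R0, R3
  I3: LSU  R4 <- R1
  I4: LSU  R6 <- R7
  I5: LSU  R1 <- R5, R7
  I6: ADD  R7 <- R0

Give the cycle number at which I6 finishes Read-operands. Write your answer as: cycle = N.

cycle = 17

cycle 1: I1 dispatched to SHIFT
cycle 2: I1 operands ready | I2 dispatched to MUL
cycle 3: I1 complete | I2 operands ready | I3 dispatched to LSU
cycle 4: R7←I1 | I3 operands ready
cycle 5: I3 complete
cycle 6: R4←I3
cycle 9: I2 complete
cycle 10: R6←I2
cycle 11: I4 dispatched to LSU
cycle 12: I4 operands ready
cycle 13: I4 complete
cycle 14: R6←I4
cycle 15: I5 dispatched to LSU
cycle 16: I5 operands ready | I6 dispatched to ADD
cycle 17: I5 complete | I6 operands ready
cycle 18: R1←I5
cycle 19: I6 complete
cycle 20: R7←I6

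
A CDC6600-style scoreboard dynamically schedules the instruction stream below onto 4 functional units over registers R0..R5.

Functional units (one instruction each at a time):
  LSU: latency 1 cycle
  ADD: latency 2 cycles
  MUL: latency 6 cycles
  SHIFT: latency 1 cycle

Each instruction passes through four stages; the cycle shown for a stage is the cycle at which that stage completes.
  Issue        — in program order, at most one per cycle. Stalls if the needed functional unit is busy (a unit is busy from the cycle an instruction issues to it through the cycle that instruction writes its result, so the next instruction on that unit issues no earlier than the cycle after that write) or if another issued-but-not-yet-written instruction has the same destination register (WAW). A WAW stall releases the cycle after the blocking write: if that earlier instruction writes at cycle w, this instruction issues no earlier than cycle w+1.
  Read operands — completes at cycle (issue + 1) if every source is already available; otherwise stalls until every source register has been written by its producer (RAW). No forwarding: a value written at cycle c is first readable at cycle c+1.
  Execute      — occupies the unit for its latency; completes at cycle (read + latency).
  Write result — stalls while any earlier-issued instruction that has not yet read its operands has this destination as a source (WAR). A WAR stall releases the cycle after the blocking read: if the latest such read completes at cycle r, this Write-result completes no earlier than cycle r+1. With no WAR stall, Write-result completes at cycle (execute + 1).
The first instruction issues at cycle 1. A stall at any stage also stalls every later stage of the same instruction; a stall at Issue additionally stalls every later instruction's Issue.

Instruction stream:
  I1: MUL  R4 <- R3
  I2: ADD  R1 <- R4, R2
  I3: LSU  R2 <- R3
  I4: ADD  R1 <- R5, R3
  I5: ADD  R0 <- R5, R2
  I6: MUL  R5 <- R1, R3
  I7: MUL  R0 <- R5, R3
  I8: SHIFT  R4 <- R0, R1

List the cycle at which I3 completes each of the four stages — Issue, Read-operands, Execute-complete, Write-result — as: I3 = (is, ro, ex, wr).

I1  is:1  ro:2  ex:8  wr:9
I2  is:2  ro:10  ex:12  wr:13  — RAW R4: wait I1 write@9
I3  is:3  ro:4  ex:5  wr:11  — WAR R2: wait I2 read@10
I4  is:14  ro:15  ex:17  wr:18  — struct: ADD busy until I2 writes@13
I5  is:19  ro:20  ex:22  wr:23  — struct: ADD busy until I4 writes@18
I6  is:20  ro:21  ex:27  wr:28
I7  is:29  ro:30  ex:36  wr:37  — struct: MUL busy until I6 writes@28
I8  is:30  ro:38  ex:39  wr:40  — RAW R0: wait I7 write@37

I3 = (3, 4, 5, 11)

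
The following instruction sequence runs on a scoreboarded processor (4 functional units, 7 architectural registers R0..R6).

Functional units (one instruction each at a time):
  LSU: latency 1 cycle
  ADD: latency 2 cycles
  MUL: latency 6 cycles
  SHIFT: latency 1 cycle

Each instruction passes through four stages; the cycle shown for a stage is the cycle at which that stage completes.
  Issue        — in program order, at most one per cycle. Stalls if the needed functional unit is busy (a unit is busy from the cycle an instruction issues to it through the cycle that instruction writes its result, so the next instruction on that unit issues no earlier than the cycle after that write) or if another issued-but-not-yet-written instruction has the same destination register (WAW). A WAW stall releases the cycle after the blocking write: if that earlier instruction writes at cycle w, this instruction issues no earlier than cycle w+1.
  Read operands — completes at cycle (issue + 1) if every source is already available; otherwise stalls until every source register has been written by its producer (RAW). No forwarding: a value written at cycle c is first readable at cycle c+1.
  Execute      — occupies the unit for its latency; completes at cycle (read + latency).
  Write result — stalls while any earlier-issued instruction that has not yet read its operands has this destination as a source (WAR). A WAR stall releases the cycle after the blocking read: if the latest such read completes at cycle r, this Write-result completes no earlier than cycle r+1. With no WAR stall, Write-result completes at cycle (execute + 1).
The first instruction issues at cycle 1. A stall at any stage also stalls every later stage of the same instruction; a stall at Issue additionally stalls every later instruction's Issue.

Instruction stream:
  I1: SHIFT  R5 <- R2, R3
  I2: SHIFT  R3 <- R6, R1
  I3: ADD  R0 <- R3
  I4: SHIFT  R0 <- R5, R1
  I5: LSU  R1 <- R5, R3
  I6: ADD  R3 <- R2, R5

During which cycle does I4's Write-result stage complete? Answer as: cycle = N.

cycle 1: I1 dispatched to SHIFT
cycle 2: I1 operands ready
cycle 3: I1 complete
cycle 4: R5←I1
cycle 5: I2 dispatched to SHIFT
cycle 6: I2 operands ready | I3 dispatched to ADD
cycle 7: I2 complete
cycle 8: R3←I2
cycle 9: I3 operands ready
cycle 11: I3 complete
cycle 12: R0←I3
cycle 13: I4 dispatched to SHIFT
cycle 14: I4 operands ready | I5 dispatched to LSU
cycle 15: I4 complete | I5 operands ready | I6 dispatched to ADD
cycle 16: R0←I4 | I5 complete | I6 operands ready
cycle 17: R1←I5
cycle 18: I6 complete
cycle 19: R3←I6

cycle = 16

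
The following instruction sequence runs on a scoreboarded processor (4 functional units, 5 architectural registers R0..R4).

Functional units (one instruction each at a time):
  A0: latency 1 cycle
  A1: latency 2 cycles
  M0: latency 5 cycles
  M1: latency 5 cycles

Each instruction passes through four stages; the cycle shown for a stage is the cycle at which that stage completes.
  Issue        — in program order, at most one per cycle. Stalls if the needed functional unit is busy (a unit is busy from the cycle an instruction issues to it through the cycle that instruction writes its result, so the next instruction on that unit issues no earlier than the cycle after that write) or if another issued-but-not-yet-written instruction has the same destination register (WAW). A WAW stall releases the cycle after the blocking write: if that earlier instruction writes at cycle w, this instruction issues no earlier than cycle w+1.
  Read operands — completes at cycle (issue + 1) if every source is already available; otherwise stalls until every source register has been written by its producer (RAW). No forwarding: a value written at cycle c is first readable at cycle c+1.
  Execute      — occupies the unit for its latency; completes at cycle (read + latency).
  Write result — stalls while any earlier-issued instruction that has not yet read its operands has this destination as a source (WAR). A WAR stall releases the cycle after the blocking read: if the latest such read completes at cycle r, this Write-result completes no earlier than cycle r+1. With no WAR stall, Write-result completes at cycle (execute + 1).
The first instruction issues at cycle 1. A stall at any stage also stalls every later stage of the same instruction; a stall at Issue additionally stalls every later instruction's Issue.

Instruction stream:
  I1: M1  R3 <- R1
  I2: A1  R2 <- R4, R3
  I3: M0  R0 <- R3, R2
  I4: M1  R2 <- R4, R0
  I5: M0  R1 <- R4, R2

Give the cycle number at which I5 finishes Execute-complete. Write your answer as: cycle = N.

cycle = 32

t=1  I1→M1
t=2  I1 RO | I2→A1
t=3  I3→M0
t=7  I1 EX
t=8  I1 WR R3
t=9  I2 RO
t=11  I2 EX
t=12  I2 WR R2
t=13  I3 RO | I4→M1
t=18  I3 EX
t=19  I3 WR R0
t=20  I4 RO | I5→M0
t=25  I4 EX
t=26  I4 WR R2
t=27  I5 RO
t=32  I5 EX
t=33  I5 WR R1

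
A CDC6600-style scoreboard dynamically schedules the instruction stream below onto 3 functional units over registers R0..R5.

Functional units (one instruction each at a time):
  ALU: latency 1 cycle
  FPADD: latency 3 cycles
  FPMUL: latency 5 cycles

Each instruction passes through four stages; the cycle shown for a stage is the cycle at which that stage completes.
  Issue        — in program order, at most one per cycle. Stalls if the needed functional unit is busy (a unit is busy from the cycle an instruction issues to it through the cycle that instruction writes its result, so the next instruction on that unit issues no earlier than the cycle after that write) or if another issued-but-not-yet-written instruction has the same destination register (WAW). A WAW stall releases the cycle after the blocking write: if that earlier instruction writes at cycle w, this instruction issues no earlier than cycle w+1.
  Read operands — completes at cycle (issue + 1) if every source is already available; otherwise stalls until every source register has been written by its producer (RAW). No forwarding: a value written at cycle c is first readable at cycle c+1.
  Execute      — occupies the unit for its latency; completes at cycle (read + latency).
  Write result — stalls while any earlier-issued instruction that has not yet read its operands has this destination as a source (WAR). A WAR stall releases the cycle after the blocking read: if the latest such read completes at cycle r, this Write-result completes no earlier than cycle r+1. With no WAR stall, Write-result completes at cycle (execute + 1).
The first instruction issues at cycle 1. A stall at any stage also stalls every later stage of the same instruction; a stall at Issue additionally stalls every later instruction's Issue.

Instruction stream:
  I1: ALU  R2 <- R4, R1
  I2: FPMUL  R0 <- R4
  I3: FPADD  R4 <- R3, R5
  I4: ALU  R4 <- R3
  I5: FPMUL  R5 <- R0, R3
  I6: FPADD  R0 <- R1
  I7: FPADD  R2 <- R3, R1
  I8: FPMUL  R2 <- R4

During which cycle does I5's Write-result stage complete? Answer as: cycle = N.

cycle = 17

  I1 | 1 | 2 | 3 | 4
  I2 | 2 | 3 | 8 | 9
  I3 | 3 | 4 | 7 | 8
  I4 | 9 | 10 | 11 | 12   WAW R4: wait I3 write@8
  I5 | 10 | 11 | 16 | 17
  I6 | 11 | 12 | 15 | 16
  I7 | 17 | 18 | 21 | 22   struct: FPADD busy until I6 writes@16
  I8 | 23 | 24 | 29 | 30   WAW R2: wait I7 write@22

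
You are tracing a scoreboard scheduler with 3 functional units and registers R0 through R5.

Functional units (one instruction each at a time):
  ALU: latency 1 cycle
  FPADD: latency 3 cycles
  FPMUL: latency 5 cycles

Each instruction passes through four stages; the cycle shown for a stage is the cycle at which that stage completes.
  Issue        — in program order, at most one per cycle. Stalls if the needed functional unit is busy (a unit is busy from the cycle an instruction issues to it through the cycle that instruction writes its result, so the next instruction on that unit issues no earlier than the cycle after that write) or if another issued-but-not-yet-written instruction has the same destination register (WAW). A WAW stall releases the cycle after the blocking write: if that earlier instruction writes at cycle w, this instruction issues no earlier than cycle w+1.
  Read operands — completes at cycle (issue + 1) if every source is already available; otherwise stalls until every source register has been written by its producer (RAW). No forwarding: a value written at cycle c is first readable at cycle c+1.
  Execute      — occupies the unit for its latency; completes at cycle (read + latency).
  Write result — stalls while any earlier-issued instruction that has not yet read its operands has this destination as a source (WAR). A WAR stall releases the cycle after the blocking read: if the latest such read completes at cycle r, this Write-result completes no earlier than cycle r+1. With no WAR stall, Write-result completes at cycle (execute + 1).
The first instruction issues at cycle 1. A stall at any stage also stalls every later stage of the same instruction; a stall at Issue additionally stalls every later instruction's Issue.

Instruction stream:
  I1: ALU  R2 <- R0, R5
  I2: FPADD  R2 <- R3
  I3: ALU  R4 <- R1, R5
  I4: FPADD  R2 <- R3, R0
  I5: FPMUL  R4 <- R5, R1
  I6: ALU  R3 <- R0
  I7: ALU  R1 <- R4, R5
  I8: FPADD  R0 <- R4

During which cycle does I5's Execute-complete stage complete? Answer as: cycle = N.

cycle = 18

cycle 1: I1 dispatched to ALU
cycle 2: I1 operands ready
cycle 3: I1 complete
cycle 4: R2←I1
cycle 5: I2 dispatched to FPADD
cycle 6: I2 operands ready · I3 dispatched to ALU
cycle 7: I3 operands ready
cycle 8: I3 complete
cycle 9: I2 complete · R4←I3
cycle 10: R2←I2
cycle 11: I4 dispatched to FPADD
cycle 12: I4 operands ready · I5 dispatched to FPMUL
cycle 13: I5 operands ready · I6 dispatched to ALU
cycle 14: I6 operands ready
cycle 15: I4 complete · I6 complete
cycle 16: R2←I4 · R3←I6
cycle 17: I7 dispatched to ALU
cycle 18: I5 complete · I8 dispatched to FPADD
cycle 19: R4←I5
cycle 20: I7 operands ready · I8 operands ready
cycle 21: I7 complete
cycle 22: R1←I7
cycle 23: I8 complete
cycle 24: R0←I8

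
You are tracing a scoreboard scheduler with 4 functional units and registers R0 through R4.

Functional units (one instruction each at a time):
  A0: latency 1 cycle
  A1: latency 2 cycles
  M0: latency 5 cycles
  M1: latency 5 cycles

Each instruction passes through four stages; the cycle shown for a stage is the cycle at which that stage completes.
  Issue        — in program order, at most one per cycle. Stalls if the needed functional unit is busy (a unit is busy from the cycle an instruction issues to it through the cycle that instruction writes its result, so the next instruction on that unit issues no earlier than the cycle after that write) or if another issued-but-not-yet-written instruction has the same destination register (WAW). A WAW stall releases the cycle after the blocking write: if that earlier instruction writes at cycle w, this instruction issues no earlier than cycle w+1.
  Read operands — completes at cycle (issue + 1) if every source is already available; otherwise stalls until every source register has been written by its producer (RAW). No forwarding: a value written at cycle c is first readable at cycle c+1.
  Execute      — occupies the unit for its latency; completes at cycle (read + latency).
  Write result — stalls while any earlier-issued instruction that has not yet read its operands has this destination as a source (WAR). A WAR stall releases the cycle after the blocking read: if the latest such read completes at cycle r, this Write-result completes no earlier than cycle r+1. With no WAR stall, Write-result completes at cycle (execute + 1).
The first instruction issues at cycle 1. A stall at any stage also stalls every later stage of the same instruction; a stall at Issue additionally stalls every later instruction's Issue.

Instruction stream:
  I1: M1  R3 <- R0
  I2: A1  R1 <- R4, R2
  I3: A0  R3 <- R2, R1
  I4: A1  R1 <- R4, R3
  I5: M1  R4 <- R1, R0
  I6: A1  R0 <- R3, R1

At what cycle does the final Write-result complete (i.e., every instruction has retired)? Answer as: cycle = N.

cycle 1: I1 issues→M1
cycle 2: I1 reads · I2 issues→A1
cycle 3: I2 reads
cycle 5: I2 exec-done
cycle 6: I2 writes R1
cycle 7: I1 exec-done
cycle 8: I1 writes R3
cycle 9: I3 issues→A0
cycle 10: I3 reads · I4 issues→A1
cycle 11: I3 exec-done · I5 issues→M1
cycle 12: I3 writes R3
cycle 13: I4 reads
cycle 15: I4 exec-done
cycle 16: I4 writes R1
cycle 17: I5 reads · I6 issues→A1
cycle 18: I6 reads
cycle 20: I6 exec-done
cycle 21: I6 writes R0
cycle 22: I5 exec-done
cycle 23: I5 writes R4

cycle = 23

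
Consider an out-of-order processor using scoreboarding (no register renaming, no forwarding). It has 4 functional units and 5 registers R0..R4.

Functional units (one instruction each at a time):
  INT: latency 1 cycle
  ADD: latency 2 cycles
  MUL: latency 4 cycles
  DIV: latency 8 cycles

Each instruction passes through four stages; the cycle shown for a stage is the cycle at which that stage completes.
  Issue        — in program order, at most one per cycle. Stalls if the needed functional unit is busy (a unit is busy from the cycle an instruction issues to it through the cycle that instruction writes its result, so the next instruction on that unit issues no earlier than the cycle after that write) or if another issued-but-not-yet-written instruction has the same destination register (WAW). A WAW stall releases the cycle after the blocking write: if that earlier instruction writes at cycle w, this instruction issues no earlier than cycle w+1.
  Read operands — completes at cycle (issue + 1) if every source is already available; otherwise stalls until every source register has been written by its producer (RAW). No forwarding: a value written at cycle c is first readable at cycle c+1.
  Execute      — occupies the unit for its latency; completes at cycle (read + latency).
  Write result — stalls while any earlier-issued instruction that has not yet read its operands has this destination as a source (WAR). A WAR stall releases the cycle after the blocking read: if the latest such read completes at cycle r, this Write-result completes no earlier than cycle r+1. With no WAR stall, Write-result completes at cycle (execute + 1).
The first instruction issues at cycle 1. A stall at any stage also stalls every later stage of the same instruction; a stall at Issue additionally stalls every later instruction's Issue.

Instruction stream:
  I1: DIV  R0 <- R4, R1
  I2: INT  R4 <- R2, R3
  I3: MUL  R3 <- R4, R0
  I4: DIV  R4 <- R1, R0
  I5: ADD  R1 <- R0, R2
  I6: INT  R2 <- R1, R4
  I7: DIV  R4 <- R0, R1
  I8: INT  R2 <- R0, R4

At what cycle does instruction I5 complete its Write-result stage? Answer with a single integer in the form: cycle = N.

cycle = 17

t=1  I1 dispatched to DIV
t=2  I1 operands ready | I2 dispatched to INT
t=3  I2 operands ready | I3 dispatched to MUL
t=4  I2 complete
t=5  R4←I2
t=10  I1 complete
t=11  R0←I1
t=12  I3 operands ready | I4 dispatched to DIV
t=13  I4 operands ready | I5 dispatched to ADD
t=14  I5 operands ready | I6 dispatched to INT
t=16  I3 complete | I5 complete
t=17  R3←I3 | R1←I5
t=21  I4 complete
t=22  R4←I4
t=23  I6 operands ready | I7 dispatched to DIV
t=24  I6 complete | I7 operands ready
t=25  R2←I6
t=26  I8 dispatched to INT
t=32  I7 complete
t=33  R4←I7
t=34  I8 operands ready
t=35  I8 complete
t=36  R2←I8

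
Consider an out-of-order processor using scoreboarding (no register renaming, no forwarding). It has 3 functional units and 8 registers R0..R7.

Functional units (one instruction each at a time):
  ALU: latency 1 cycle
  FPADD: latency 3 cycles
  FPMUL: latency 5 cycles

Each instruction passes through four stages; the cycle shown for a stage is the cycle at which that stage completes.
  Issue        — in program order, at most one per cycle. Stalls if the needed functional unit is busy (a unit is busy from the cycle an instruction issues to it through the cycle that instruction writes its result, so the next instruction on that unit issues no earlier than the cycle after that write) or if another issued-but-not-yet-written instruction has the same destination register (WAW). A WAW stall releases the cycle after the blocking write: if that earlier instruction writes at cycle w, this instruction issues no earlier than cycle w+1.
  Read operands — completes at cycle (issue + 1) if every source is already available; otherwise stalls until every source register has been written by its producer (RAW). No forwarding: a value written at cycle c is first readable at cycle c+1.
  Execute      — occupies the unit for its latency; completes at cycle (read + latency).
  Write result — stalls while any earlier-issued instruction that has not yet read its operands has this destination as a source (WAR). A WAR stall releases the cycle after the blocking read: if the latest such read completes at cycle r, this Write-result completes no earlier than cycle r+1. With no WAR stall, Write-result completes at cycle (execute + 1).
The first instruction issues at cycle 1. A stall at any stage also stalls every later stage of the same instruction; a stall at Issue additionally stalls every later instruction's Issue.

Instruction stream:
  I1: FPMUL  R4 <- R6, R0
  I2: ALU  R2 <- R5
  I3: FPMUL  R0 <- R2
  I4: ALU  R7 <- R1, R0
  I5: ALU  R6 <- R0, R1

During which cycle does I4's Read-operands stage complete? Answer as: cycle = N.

1) issue 1, read 2, done 7, write 8
2) issue 2, read 3, done 4, write 5
3) issue 9, read 10, done 15, write 16  <struct: FPMUL busy until I1 writes@8>
4) issue 10, read 17, done 18, write 19  <RAW R0: wait I3 write@16>
5) issue 20, read 21, done 22, write 23  <struct: ALU busy until I4 writes@19>

cycle = 17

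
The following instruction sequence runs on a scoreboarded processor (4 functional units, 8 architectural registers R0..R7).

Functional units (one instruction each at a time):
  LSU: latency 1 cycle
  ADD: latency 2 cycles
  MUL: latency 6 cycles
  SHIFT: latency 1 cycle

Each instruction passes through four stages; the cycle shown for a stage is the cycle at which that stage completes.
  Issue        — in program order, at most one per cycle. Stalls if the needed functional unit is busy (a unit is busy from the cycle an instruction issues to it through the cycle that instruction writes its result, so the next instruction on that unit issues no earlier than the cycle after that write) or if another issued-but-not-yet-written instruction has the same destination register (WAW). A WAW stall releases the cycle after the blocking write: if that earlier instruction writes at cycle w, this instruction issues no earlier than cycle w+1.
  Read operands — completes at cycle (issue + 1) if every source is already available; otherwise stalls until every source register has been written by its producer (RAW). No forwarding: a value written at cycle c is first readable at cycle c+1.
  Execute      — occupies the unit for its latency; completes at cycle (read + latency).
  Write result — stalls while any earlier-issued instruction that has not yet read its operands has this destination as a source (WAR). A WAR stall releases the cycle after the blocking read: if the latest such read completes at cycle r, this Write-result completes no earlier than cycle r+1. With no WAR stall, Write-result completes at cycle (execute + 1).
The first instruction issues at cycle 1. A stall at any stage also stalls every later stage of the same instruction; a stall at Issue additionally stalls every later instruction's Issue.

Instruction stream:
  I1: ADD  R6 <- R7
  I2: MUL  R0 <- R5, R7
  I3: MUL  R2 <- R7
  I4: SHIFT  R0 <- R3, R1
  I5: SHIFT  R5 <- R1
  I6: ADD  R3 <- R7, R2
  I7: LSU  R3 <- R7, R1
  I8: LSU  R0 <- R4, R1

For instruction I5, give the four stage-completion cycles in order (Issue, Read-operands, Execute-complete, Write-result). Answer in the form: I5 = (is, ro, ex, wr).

I1  is:1  ro:2  ex:4  wr:5
I2  is:2  ro:3  ex:9  wr:10
I3  is:11  ro:12  ex:18  wr:19  — struct: MUL busy until I2 writes@10
I4  is:12  ro:13  ex:14  wr:15
I5  is:16  ro:17  ex:18  wr:19  — struct: SHIFT busy until I4 writes@15
I6  is:17  ro:20  ex:22  wr:23  — RAW R2: wait I3 write@19
I7  is:24  ro:25  ex:26  wr:27  — WAW R3: wait I6 write@23
I8  is:28  ro:29  ex:30  wr:31  — struct: LSU busy until I7 writes@27

I5 = (16, 17, 18, 19)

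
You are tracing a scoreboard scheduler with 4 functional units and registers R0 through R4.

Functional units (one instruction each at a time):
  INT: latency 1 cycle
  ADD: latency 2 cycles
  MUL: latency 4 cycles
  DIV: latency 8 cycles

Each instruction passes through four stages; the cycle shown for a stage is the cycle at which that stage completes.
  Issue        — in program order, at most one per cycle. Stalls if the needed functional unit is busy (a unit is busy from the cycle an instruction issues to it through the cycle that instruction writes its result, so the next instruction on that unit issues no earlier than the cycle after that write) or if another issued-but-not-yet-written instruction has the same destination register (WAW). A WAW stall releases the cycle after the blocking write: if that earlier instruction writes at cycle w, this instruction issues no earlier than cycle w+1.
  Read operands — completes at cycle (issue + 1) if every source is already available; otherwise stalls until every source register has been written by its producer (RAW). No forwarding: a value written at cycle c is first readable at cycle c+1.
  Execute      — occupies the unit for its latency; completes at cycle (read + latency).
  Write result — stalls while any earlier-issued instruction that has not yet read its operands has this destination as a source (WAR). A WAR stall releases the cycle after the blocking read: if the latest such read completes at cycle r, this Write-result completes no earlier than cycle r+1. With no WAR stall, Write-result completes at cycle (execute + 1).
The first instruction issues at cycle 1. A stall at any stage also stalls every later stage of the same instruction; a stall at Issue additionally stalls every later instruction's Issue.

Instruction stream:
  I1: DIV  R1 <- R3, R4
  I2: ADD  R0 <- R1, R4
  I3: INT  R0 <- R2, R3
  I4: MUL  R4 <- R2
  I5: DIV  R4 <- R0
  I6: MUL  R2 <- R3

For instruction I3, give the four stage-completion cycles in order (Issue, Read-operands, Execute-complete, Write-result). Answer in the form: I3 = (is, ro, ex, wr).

I3 = (16, 17, 18, 19)

c1: issue I1 (DIV)
c2: I1 read-ops | issue I2 (ADD)
c10: I1 finished on DIV
c11: I1→R1
c12: I2 read-ops
c14: I2 finished on ADD
c15: I2→R0
c16: issue I3 (INT)
c17: I3 read-ops | issue I4 (MUL)
c18: I3 finished on INT | I4 read-ops
c19: I3→R0
c22: I4 finished on MUL
c23: I4→R4
c24: issue I5 (DIV)
c25: I5 read-ops | issue I6 (MUL)
c26: I6 read-ops
c30: I6 finished on MUL
c31: I6→R2
c33: I5 finished on DIV
c34: I5→R4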